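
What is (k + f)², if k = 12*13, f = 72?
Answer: 51984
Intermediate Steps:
k = 156
(k + f)² = (156 + 72)² = 228² = 51984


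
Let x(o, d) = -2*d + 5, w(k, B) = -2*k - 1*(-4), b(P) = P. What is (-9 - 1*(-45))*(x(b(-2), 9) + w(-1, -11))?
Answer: -252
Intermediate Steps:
w(k, B) = 4 - 2*k (w(k, B) = -2*k + 4 = 4 - 2*k)
x(o, d) = 5 - 2*d
(-9 - 1*(-45))*(x(b(-2), 9) + w(-1, -11)) = (-9 - 1*(-45))*((5 - 2*9) + (4 - 2*(-1))) = (-9 + 45)*((5 - 18) + (4 + 2)) = 36*(-13 + 6) = 36*(-7) = -252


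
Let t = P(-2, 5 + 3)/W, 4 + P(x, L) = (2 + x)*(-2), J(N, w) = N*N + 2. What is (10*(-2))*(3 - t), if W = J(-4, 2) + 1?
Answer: -1220/19 ≈ -64.211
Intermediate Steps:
J(N, w) = 2 + N² (J(N, w) = N² + 2 = 2 + N²)
P(x, L) = -8 - 2*x (P(x, L) = -4 + (2 + x)*(-2) = -4 + (-4 - 2*x) = -8 - 2*x)
W = 19 (W = (2 + (-4)²) + 1 = (2 + 16) + 1 = 18 + 1 = 19)
t = -4/19 (t = (-8 - 2*(-2))/19 = (-8 + 4)*(1/19) = -4*1/19 = -4/19 ≈ -0.21053)
(10*(-2))*(3 - t) = (10*(-2))*(3 - 1*(-4/19)) = -20*(3 + 4/19) = -20*61/19 = -1220/19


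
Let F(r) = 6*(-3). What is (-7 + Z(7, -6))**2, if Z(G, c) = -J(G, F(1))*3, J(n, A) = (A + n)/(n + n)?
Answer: 4225/196 ≈ 21.556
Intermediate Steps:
F(r) = -18
J(n, A) = (A + n)/(2*n) (J(n, A) = (A + n)/((2*n)) = (A + n)*(1/(2*n)) = (A + n)/(2*n))
Z(G, c) = -3*(-18 + G)/(2*G) (Z(G, c) = -(-18 + G)/(2*G)*3 = -3*(-18 + G)/(2*G))
(-7 + Z(7, -6))**2 = (-7 + (-3/2 + 27/7))**2 = (-7 + 33/14)**2 = (-65/14)**2 = 4225/196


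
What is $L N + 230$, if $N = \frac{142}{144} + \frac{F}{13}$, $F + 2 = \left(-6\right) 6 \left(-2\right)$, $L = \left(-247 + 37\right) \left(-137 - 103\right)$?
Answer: $\frac{4177090}{13} \approx 3.2131 \cdot 10^{5}$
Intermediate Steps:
$L = 50400$ ($L = \left(-210\right) \left(-240\right) = 50400$)
$F = 70$ ($F = -2 + \left(-6\right) 6 \left(-2\right) = -2 - -72 = -2 + 72 = 70$)
$N = \frac{5963}{936}$ ($N = \frac{142}{144} + \frac{70}{13} = 142 \cdot \frac{1}{144} + 70 \cdot \frac{1}{13} = \frac{71}{72} + \frac{70}{13} = \frac{5963}{936} \approx 6.3707$)
$L N + 230 = 50400 \cdot \frac{5963}{936} + 230 = \frac{4174100}{13} + 230 = \frac{4177090}{13}$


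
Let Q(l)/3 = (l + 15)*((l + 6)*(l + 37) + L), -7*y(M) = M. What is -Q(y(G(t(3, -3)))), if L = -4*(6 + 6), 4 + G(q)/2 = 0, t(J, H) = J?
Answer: -3728322/343 ≈ -10870.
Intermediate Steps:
G(q) = -8 (G(q) = -8 + 2*0 = -8 + 0 = -8)
y(M) = -M/7
L = -48 (L = -4*12 = -48)
Q(l) = 3*(-48 + (6 + l)*(37 + l))*(15 + l) (Q(l) = 3*((l + 15)*((l + 6)*(l + 37) - 48)) = 3*((15 + l)*((6 + l)*(37 + l) - 48)) = 3*((15 + l)*(-48 + (6 + l)*(37 + l))) = 3*((-48 + (6 + l)*(37 + l))*(15 + l)) = 3*(-48 + (6 + l)*(37 + l))*(15 + l))
-Q(y(G(t(3, -3)))) = -(7830 + 3*(-⅐*(-8))³ + 174*(-⅐*(-8))² + 2457*(-⅐*(-8))) = -(7830 + 3*(8/7)³ + 174*(8/7)² + 2457*(8/7)) = -(7830 + 3*(512/343) + 174*(64/49) + 2808) = -(7830 + 1536/343 + 11136/49 + 2808) = -1*3728322/343 = -3728322/343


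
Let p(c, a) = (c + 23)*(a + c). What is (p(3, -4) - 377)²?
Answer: 162409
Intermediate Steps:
p(c, a) = (23 + c)*(a + c)
(p(3, -4) - 377)² = ((3² + 23*(-4) + 23*3 - 4*3) - 377)² = ((9 - 92 + 69 - 12) - 377)² = (-26 - 377)² = (-403)² = 162409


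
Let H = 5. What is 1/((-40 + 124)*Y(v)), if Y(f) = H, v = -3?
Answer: 1/420 ≈ 0.0023810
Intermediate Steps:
Y(f) = 5
1/((-40 + 124)*Y(v)) = 1/((-40 + 124)*5) = 1/(84*5) = 1/420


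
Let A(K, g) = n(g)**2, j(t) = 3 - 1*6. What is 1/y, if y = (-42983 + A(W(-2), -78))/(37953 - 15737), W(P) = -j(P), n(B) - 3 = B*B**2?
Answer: 11108/112598355209 ≈ 9.8652e-8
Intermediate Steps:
j(t) = -3 (j(t) = 3 - 6 = -3)
n(B) = 3 + B**3 (n(B) = 3 + B*B**2 = 3 + B**3)
W(P) = 3 (W(P) = -1*(-3) = 3)
A(K, g) = (3 + g**3)**2
y = 112598355209/11108 (y = (-42983 + (3 + (-78)**3)**2)/(37953 - 15737) = (-42983 + (3 - 474552)**2)/22216 = (-42983 + (-474549)**2)*(1/22216) = (-42983 + 225196753401)*(1/22216) = 225196710418*(1/22216) = 112598355209/11108 ≈ 1.0137e+7)
1/y = 1/(112598355209/11108) = 11108/112598355209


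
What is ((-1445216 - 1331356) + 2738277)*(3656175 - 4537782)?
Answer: 33761140065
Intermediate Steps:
((-1445216 - 1331356) + 2738277)*(3656175 - 4537782) = (-2776572 + 2738277)*(-881607) = -38295*(-881607) = 33761140065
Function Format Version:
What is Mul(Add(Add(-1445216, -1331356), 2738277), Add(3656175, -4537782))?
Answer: 33761140065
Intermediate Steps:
Mul(Add(Add(-1445216, -1331356), 2738277), Add(3656175, -4537782)) = Mul(Add(-2776572, 2738277), -881607) = Mul(-38295, -881607) = 33761140065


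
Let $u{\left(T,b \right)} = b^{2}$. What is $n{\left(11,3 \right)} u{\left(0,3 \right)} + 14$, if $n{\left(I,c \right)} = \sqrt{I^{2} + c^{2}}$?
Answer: $14 + 9 \sqrt{130} \approx 116.62$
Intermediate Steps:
$n{\left(11,3 \right)} u{\left(0,3 \right)} + 14 = \sqrt{11^{2} + 3^{2}} \cdot 3^{2} + 14 = \sqrt{121 + 9} \cdot 9 + 14 = \sqrt{130} \cdot 9 + 14 = 9 \sqrt{130} + 14 = 14 + 9 \sqrt{130}$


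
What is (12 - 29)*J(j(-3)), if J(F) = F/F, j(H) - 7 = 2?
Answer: -17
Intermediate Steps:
j(H) = 9 (j(H) = 7 + 2 = 9)
J(F) = 1
(12 - 29)*J(j(-3)) = (12 - 29)*1 = -17*1 = -17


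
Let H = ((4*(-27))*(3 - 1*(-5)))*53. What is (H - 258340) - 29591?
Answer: -333723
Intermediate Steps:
H = -45792 (H = -108*(3 + 5)*53 = -108*8*53 = -864*53 = -45792)
(H - 258340) - 29591 = (-45792 - 258340) - 29591 = -304132 - 29591 = -333723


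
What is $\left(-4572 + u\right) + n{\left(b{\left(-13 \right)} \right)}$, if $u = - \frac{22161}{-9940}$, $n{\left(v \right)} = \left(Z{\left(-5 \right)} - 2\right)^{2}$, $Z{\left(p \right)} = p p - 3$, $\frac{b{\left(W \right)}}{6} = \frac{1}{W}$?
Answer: $- \frac{41447519}{9940} \approx -4169.8$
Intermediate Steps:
$b{\left(W \right)} = \frac{6}{W}$
$Z{\left(p \right)} = -3 + p^{2}$ ($Z{\left(p \right)} = p^{2} - 3 = -3 + p^{2}$)
$n{\left(v \right)} = 400$ ($n{\left(v \right)} = \left(\left(-3 + \left(-5\right)^{2}\right) - 2\right)^{2} = \left(\left(-3 + 25\right) - 2\right)^{2} = \left(22 - 2\right)^{2} = 20^{2} = 400$)
$u = \frac{22161}{9940}$ ($u = \left(-22161\right) \left(- \frac{1}{9940}\right) = \frac{22161}{9940} \approx 2.2295$)
$\left(-4572 + u\right) + n{\left(b{\left(-13 \right)} \right)} = \left(-4572 + \frac{22161}{9940}\right) + 400 = - \frac{45423519}{9940} + 400 = - \frac{41447519}{9940}$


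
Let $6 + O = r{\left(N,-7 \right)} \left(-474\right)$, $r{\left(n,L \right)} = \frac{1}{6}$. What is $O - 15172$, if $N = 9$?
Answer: $-15257$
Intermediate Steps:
$r{\left(n,L \right)} = \frac{1}{6}$
$O = -85$ ($O = -6 + \frac{1}{6} \left(-474\right) = -6 - 79 = -85$)
$O - 15172 = -85 - 15172 = -15257$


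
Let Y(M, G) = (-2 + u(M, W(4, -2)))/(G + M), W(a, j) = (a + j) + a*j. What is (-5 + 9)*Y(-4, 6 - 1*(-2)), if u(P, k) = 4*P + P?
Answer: -22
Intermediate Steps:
W(a, j) = a + j + a*j
u(P, k) = 5*P
Y(M, G) = (-2 + 5*M)/(G + M)
(-5 + 9)*Y(-4, 6 - 1*(-2)) = (-5 + 9)*((-2 + 5*(-4))/((6 - 1*(-2)) - 4)) = 4*((-2 - 20)/((6 + 2) - 4)) = 4*(-22/(8 - 4)) = 4*(-22/4) = 4*((1/4)*(-22)) = 4*(-11/2) = -22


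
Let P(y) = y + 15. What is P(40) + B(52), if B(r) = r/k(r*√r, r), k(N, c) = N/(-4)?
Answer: 55 - 2*√13/13 ≈ 54.445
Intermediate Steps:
P(y) = 15 + y
k(N, c) = -N/4 (k(N, c) = N*(-¼) = -N/4)
B(r) = -4/√r (B(r) = r/((-r*√r/4)) = r/((-r^(3/2)/4)) = r*(-4/r^(3/2)) = -4/√r)
P(40) + B(52) = (15 + 40) - 2*√13/13 = 55 - 2*√13/13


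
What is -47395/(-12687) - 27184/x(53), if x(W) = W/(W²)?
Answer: -18278773229/12687 ≈ -1.4407e+6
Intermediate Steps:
x(W) = 1/W (x(W) = W/W² = 1/W)
-47395/(-12687) - 27184/x(53) = -47395/(-12687) - 27184/(1/53) = -47395*(-1/12687) - 27184/1/53 = 47395/12687 - 27184*53 = 47395/12687 - 1440752 = -18278773229/12687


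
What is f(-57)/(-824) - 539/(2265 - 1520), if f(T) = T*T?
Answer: -2864641/613880 ≈ -4.6665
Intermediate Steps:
f(T) = T²
f(-57)/(-824) - 539/(2265 - 1520) = (-57)²/(-824) - 539/(2265 - 1520) = 3249*(-1/824) - 539/745 = -3249/824 - 539*1/745 = -3249/824 - 539/745 = -2864641/613880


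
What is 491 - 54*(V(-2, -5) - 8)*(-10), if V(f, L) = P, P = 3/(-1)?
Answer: -5449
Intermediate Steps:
P = -3 (P = 3*(-1) = -3)
V(f, L) = -3
491 - 54*(V(-2, -5) - 8)*(-10) = 491 - 54*(-3 - 8)*(-10) = 491 - (-594)*(-10) = 491 - 54*110 = 491 - 5940 = -5449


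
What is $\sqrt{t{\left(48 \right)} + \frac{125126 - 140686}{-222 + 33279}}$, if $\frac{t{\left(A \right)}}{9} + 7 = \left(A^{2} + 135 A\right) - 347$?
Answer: $\frac{11 \sqrt{76131850390}}{11019} \approx 275.44$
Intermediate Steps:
$t{\left(A \right)} = -3186 + 9 A^{2} + 1215 A$ ($t{\left(A \right)} = -63 + 9 \left(\left(A^{2} + 135 A\right) - 347\right) = -63 + 9 \left(-347 + A^{2} + 135 A\right) = -63 + \left(-3123 + 9 A^{2} + 1215 A\right) = -3186 + 9 A^{2} + 1215 A$)
$\sqrt{t{\left(48 \right)} + \frac{125126 - 140686}{-222 + 33279}} = \sqrt{\left(-3186 + 9 \cdot 48^{2} + 1215 \cdot 48\right) + \frac{125126 - 140686}{-222 + 33279}} = \sqrt{\left(-3186 + 9 \cdot 2304 + 58320\right) - \frac{15560}{33057}} = \sqrt{\left(-3186 + 20736 + 58320\right) - \frac{15560}{33057}} = \sqrt{75870 - \frac{15560}{33057}} = \sqrt{\frac{2508019030}{33057}} = \frac{11 \sqrt{76131850390}}{11019}$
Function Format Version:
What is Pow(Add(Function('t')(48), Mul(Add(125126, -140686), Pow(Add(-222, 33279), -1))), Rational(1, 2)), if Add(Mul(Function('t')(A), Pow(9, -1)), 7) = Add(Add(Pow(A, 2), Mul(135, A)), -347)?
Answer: Mul(Rational(11, 11019), Pow(76131850390, Rational(1, 2))) ≈ 275.44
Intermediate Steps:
Function('t')(A) = Add(-3186, Mul(9, Pow(A, 2)), Mul(1215, A)) (Function('t')(A) = Add(-63, Mul(9, Add(Add(Pow(A, 2), Mul(135, A)), -347))) = Add(-63, Mul(9, Add(-347, Pow(A, 2), Mul(135, A)))) = Add(-63, Add(-3123, Mul(9, Pow(A, 2)), Mul(1215, A))) = Add(-3186, Mul(9, Pow(A, 2)), Mul(1215, A)))
Pow(Add(Function('t')(48), Mul(Add(125126, -140686), Pow(Add(-222, 33279), -1))), Rational(1, 2)) = Pow(Add(Add(-3186, Mul(9, Pow(48, 2)), Mul(1215, 48)), Mul(Add(125126, -140686), Pow(Add(-222, 33279), -1))), Rational(1, 2)) = Pow(Add(Add(-3186, Mul(9, 2304), 58320), Mul(-15560, Pow(33057, -1))), Rational(1, 2)) = Pow(Add(Add(-3186, 20736, 58320), Mul(-15560, Rational(1, 33057))), Rational(1, 2)) = Pow(Add(75870, Rational(-15560, 33057)), Rational(1, 2)) = Pow(Rational(2508019030, 33057), Rational(1, 2)) = Mul(Rational(11, 11019), Pow(76131850390, Rational(1, 2)))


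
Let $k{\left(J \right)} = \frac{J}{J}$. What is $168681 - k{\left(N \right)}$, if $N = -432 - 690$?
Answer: $168680$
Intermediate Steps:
$N = -1122$ ($N = -432 - 690 = -1122$)
$k{\left(J \right)} = 1$
$168681 - k{\left(N \right)} = 168681 - 1 = 168680$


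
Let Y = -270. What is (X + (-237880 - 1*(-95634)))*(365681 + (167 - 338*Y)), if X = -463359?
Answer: -276826890340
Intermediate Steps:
(X + (-237880 - 1*(-95634)))*(365681 + (167 - 338*Y)) = (-463359 + (-237880 - 1*(-95634)))*(365681 + (167 - 338*(-270))) = (-463359 + (-237880 + 95634))*(365681 + (167 + 91260)) = (-463359 - 142246)*(365681 + 91427) = -605605*457108 = -276826890340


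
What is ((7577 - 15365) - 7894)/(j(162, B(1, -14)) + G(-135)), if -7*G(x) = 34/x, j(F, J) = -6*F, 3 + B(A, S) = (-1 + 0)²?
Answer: 7409745/459253 ≈ 16.134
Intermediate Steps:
B(A, S) = -2 (B(A, S) = -3 + (-1 + 0)² = -3 + (-1)² = -3 + 1 = -2)
G(x) = -34/(7*x)
((7577 - 15365) - 7894)/(j(162, B(1, -14)) + G(-135)) = ((7577 - 15365) - 7894)/(-6*162 - 34/7/(-135)) = (-7788 - 7894)/(-972 - 34/7*(-1/135)) = -15682/(-972 + 34/945) = -15682/(-918506/945) = -15682*(-945/918506) = 7409745/459253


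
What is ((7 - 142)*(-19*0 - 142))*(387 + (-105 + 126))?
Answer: 7821360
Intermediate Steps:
((7 - 142)*(-19*0 - 142))*(387 + (-105 + 126)) = (-135*(0 - 142))*(387 + 21) = -135*(-142)*408 = 19170*408 = 7821360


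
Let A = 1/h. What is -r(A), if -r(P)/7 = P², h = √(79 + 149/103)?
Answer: 721/8286 ≈ 0.087014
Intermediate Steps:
h = √853458/103 (h = √(79 + 149*(1/103)) = √(79 + 149/103) = √(8286/103) = √853458/103 ≈ 8.9692)
A = √853458/8286 (A = 1/(√853458/103) = √853458/8286 ≈ 0.11149)
r(P) = -7*P²
-r(A) = -(-7)*(√853458/8286)² = -(-7)*103/8286 = -1*(-721/8286) = 721/8286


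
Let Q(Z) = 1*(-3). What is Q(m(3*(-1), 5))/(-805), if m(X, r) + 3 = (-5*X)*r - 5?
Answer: 3/805 ≈ 0.0037267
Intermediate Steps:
m(X, r) = -8 - 5*X*r (m(X, r) = -3 + ((-5*X)*r - 5) = -3 + (-5*X*r - 5) = -3 + (-5 - 5*X*r) = -8 - 5*X*r)
Q(Z) = -3
Q(m(3*(-1), 5))/(-805) = -3/(-805) = -3*(-1/805) = 3/805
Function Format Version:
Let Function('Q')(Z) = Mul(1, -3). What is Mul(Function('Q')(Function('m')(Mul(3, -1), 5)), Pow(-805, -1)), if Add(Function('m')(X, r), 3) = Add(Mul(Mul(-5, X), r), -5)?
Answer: Rational(3, 805) ≈ 0.0037267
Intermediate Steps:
Function('m')(X, r) = Add(-8, Mul(-5, X, r)) (Function('m')(X, r) = Add(-3, Add(Mul(Mul(-5, X), r), -5)) = Add(-3, Add(Mul(-5, X, r), -5)) = Add(-3, Add(-5, Mul(-5, X, r))) = Add(-8, Mul(-5, X, r)))
Function('Q')(Z) = -3
Mul(Function('Q')(Function('m')(Mul(3, -1), 5)), Pow(-805, -1)) = Mul(-3, Pow(-805, -1)) = Mul(-3, Rational(-1, 805)) = Rational(3, 805)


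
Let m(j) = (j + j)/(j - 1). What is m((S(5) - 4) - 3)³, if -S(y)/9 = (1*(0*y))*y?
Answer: 343/64 ≈ 5.3594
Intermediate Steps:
S(y) = 0 (S(y) = -9*1*(0*y)*y = -9*1*0*y = -0*y = -9*0 = 0)
m(j) = 2*j/(-1 + j) (m(j) = (2*j)/(-1 + j) = 2*j/(-1 + j))
m((S(5) - 4) - 3)³ = (2*((0 - 4) - 3)/(-1 + ((0 - 4) - 3)))³ = (2*(-4 - 3)/(-1 + (-4 - 3)))³ = (2*(-7)/(-1 - 7))³ = (2*(-7)/(-8))³ = (2*(-7)*(-⅛))³ = (7/4)³ = 343/64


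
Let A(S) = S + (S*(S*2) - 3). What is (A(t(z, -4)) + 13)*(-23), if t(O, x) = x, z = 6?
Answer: -874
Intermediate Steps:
A(S) = -3 + S + 2*S² (A(S) = S + (S*(2*S) - 3) = S + (2*S² - 3) = S + (-3 + 2*S²) = -3 + S + 2*S²)
(A(t(z, -4)) + 13)*(-23) = ((-3 - 4 + 2*(-4)²) + 13)*(-23) = ((-3 - 4 + 2*16) + 13)*(-23) = ((-3 - 4 + 32) + 13)*(-23) = (25 + 13)*(-23) = 38*(-23) = -874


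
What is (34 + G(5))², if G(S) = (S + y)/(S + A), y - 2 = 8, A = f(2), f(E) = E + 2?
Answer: 11449/9 ≈ 1272.1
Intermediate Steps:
f(E) = 2 + E
A = 4 (A = 2 + 2 = 4)
y = 10 (y = 2 + 8 = 10)
G(S) = (10 + S)/(4 + S) (G(S) = (S + 10)/(S + 4) = (10 + S)/(4 + S))
(34 + G(5))² = (34 + (10 + 5)/(4 + 5))² = (34 + 15/9)² = (34 + (⅑)*15)² = (34 + 5/3)² = (107/3)² = 11449/9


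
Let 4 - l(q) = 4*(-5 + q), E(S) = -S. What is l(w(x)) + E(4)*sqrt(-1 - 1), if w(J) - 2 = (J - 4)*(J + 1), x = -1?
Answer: 16 - 4*I*sqrt(2) ≈ 16.0 - 5.6569*I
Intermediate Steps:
w(J) = 2 + (1 + J)*(-4 + J) (w(J) = 2 + (J - 4)*(J + 1) = 2 + (-4 + J)*(1 + J) = 2 + (1 + J)*(-4 + J))
l(q) = 24 - 4*q (l(q) = 4 - 4*(-5 + q) = 4 - (-20 + 4*q) = 4 + (20 - 4*q) = 24 - 4*q)
l(w(x)) + E(4)*sqrt(-1 - 1) = (24 - 4*(-2 + (-1)**2 - 3*(-1))) + (-1*4)*sqrt(-1 - 1) = (24 - 4*(-2 + 1 + 3)) - 4*I*sqrt(2) = (24 - 4*2) - 4*I*sqrt(2) = (24 - 8) - 4*I*sqrt(2) = 16 - 4*I*sqrt(2)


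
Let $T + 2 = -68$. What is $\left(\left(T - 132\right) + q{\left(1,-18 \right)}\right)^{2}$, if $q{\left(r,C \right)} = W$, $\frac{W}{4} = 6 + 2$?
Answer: $28900$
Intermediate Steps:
$W = 32$ ($W = 4 \left(6 + 2\right) = 4 \cdot 8 = 32$)
$T = -70$ ($T = -2 - 68 = -70$)
$q{\left(r,C \right)} = 32$
$\left(\left(T - 132\right) + q{\left(1,-18 \right)}\right)^{2} = \left(\left(-70 - 132\right) + 32\right)^{2} = \left(-202 + 32\right)^{2} = \left(-170\right)^{2} = 28900$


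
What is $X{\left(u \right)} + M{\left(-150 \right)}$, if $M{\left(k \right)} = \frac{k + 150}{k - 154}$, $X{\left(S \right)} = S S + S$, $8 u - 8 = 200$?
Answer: $702$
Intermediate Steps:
$u = 26$ ($u = 1 + \frac{1}{8} \cdot 200 = 1 + 25 = 26$)
$X{\left(S \right)} = S + S^{2}$ ($X{\left(S \right)} = S^{2} + S = S + S^{2}$)
$M{\left(k \right)} = \frac{150 + k}{-154 + k}$
$X{\left(u \right)} + M{\left(-150 \right)} = 26 \left(1 + 26\right) + \frac{150 - 150}{-154 - 150} = 26 \cdot 27 + \frac{1}{-304} \cdot 0 = 702 - 0 = 702 + 0 = 702$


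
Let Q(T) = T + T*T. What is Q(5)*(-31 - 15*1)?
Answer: -1380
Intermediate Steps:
Q(T) = T + T²
Q(5)*(-31 - 15*1) = (5*(1 + 5))*(-31 - 15*1) = (5*6)*(-31 - 15) = 30*(-46) = -1380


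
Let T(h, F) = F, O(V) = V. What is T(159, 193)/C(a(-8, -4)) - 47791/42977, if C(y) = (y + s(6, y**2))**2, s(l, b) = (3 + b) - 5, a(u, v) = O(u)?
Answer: -131063995/125320932 ≈ -1.0458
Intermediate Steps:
a(u, v) = u
s(l, b) = -2 + b
C(y) = (-2 + y + y**2)**2 (C(y) = (y + (-2 + y**2))**2 = (-2 + y + y**2)**2)
T(159, 193)/C(a(-8, -4)) - 47791/42977 = 193/((-2 - 8 + (-8)**2)**2) - 47791/42977 = 193/((-2 - 8 + 64)**2) - 47791*1/42977 = 193/(54**2) - 47791/42977 = 193/2916 - 47791/42977 = -131063995/125320932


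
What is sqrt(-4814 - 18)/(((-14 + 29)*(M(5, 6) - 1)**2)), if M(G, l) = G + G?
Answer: 4*I*sqrt(302)/1215 ≈ 0.057212*I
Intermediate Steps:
M(G, l) = 2*G
sqrt(-4814 - 18)/(((-14 + 29)*(M(5, 6) - 1)**2)) = sqrt(-4814 - 18)/(((-14 + 29)*(2*5 - 1)**2)) = sqrt(-4832)/((15*(10 - 1)**2)) = (4*I*sqrt(302))/((15*9**2)) = (4*I*sqrt(302))/((15*81)) = (4*I*sqrt(302))/1215 = (4*I*sqrt(302))*(1/1215) = 4*I*sqrt(302)/1215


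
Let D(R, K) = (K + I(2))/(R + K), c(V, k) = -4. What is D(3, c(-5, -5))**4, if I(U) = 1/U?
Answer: 2401/16 ≈ 150.06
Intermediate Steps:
D(R, K) = (1/2 + K)/(K + R) (D(R, K) = (K + 1/2)/(R + K) = (K + 1/2)/(K + R) = (1/2 + K)/(K + R))
D(3, c(-5, -5))**4 = ((1/2 - 4)/(-4 + 3))**4 = (-7/2/(-1))**4 = (-1*(-7/2))**4 = (7/2)**4 = 2401/16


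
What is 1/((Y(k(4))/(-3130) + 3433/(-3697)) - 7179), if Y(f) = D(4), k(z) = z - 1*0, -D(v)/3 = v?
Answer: -5785805/41541644558 ≈ -0.00013928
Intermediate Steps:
D(v) = -3*v
k(z) = z (k(z) = z + 0 = z)
Y(f) = -12 (Y(f) = -3*4 = -12)
1/((Y(k(4))/(-3130) + 3433/(-3697)) - 7179) = 1/((-12/(-3130) + 3433/(-3697)) - 7179) = 1/((-12*(-1/3130) + 3433*(-1/3697)) - 7179) = 1/((6/1565 - 3433/3697) - 7179) = 1/(-5350463/5785805 - 7179) = 1/(-41541644558/5785805) = -5785805/41541644558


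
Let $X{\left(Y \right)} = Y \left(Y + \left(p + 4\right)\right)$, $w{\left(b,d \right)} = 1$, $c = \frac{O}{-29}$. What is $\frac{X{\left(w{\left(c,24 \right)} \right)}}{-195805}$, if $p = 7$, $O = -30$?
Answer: $- \frac{12}{195805} \approx -6.1285 \cdot 10^{-5}$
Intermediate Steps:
$c = \frac{30}{29}$ ($c = - \frac{30}{-29} = \left(-30\right) \left(- \frac{1}{29}\right) = \frac{30}{29} \approx 1.0345$)
$X{\left(Y \right)} = Y \left(11 + Y\right)$ ($X{\left(Y \right)} = Y \left(Y + \left(7 + 4\right)\right) = Y \left(Y + 11\right) = Y \left(11 + Y\right)$)
$\frac{X{\left(w{\left(c,24 \right)} \right)}}{-195805} = \frac{1 \left(11 + 1\right)}{-195805} = 1 \cdot 12 \left(- \frac{1}{195805}\right) = 12 \left(- \frac{1}{195805}\right) = - \frac{12}{195805}$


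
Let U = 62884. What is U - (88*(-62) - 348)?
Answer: 68688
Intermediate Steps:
U - (88*(-62) - 348) = 62884 - (88*(-62) - 348) = 62884 - (-5456 - 348) = 62884 - 1*(-5804) = 62884 + 5804 = 68688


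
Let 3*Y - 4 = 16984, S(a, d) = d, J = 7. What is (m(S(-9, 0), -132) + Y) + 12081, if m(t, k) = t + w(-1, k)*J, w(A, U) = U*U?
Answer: 419135/3 ≈ 1.3971e+5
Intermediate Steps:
w(A, U) = U²
Y = 16988/3 (Y = 4/3 + (⅓)*16984 = 4/3 + 16984/3 = 16988/3 ≈ 5662.7)
m(t, k) = t + 7*k² (m(t, k) = t + k²*7 = t + 7*k²)
(m(S(-9, 0), -132) + Y) + 12081 = ((0 + 7*(-132)²) + 16988/3) + 12081 = ((0 + 7*17424) + 16988/3) + 12081 = ((0 + 121968) + 16988/3) + 12081 = (121968 + 16988/3) + 12081 = 382892/3 + 12081 = 419135/3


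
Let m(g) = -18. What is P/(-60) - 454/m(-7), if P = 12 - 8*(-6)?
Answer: 218/9 ≈ 24.222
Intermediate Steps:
P = 60 (P = 12 + 48 = 60)
P/(-60) - 454/m(-7) = 60/(-60) - 454/(-18) = 60*(-1/60) - 454*(-1/18) = -1 + 227/9 = 218/9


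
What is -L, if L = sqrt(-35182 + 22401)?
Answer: -I*sqrt(12781) ≈ -113.05*I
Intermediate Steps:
L = I*sqrt(12781) (L = sqrt(-12781) = I*sqrt(12781) ≈ 113.05*I)
-L = -I*sqrt(12781)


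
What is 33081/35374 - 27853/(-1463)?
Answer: 147667075/7393166 ≈ 19.973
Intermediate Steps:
33081/35374 - 27853/(-1463) = 33081*(1/35374) - 27853*(-1/1463) = 33081/35374 + 3979/209 = 147667075/7393166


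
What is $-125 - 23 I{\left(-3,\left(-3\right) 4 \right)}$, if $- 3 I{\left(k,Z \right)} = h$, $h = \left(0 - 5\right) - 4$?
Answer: $-194$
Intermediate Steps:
$h = -9$ ($h = -5 - 4 = -9$)
$I{\left(k,Z \right)} = 3$ ($I{\left(k,Z \right)} = \left(- \frac{1}{3}\right) \left(-9\right) = 3$)
$-125 - 23 I{\left(-3,\left(-3\right) 4 \right)} = -125 - 69 = -194$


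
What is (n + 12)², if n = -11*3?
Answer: 441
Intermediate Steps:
n = -33
(n + 12)² = (-33 + 12)² = (-21)² = 441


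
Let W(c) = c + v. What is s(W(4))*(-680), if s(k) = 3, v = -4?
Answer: -2040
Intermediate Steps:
W(c) = -4 + c (W(c) = c - 4 = -4 + c)
s(W(4))*(-680) = 3*(-680) = -2040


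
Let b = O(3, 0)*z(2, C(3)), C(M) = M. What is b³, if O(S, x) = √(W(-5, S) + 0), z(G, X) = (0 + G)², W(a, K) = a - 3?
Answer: -1024*I*√2 ≈ -1448.2*I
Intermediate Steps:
W(a, K) = -3 + a
z(G, X) = G²
O(S, x) = 2*I*√2 (O(S, x) = √((-3 - 5) + 0) = √(-8 + 0) = √(-8) = 2*I*√2)
b = 8*I*√2 (b = (2*I*√2)*2² = (2*I*√2)*4 = 8*I*√2 ≈ 11.314*I)
b³ = (8*I*√2)³ = -1024*I*√2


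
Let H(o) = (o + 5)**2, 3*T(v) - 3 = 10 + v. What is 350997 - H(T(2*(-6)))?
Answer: 3158717/9 ≈ 3.5097e+5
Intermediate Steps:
T(v) = 13/3 + v/3 (T(v) = 1 + (10 + v)/3 = 1 + (10/3 + v/3) = 13/3 + v/3)
H(o) = (5 + o)**2
350997 - H(T(2*(-6))) = 350997 - (5 + (13/3 + (2*(-6))/3))**2 = 350997 - (5 + (13/3 + (1/3)*(-12)))**2 = 350997 - (5 + (13/3 - 4))**2 = 350997 - (5 + 1/3)**2 = 350997 - (16/3)**2 = 350997 - 1*256/9 = 350997 - 256/9 = 3158717/9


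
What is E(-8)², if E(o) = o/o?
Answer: 1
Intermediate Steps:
E(o) = 1
E(-8)² = 1² = 1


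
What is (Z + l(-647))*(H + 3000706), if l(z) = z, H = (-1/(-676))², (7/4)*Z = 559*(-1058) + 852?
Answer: -3245488320640533113/3198832 ≈ -1.0146e+12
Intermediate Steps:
Z = -2362280/7 (Z = 4*(559*(-1058) + 852)/7 = 4*(-591422 + 852)/7 = (4/7)*(-590570) = -2362280/7 ≈ -3.3747e+5)
H = 1/456976 (H = (-1*(-1/676))² = (1/676)² = 1/456976 ≈ 2.1883e-6)
(Z + l(-647))*(H + 3000706) = (-2362280/7 - 647)*(1/456976 + 3000706) = -2366809/7*1371250625057/456976 = -3245488320640533113/3198832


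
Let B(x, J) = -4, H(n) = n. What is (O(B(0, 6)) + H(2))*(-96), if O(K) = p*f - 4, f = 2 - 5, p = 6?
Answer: 1920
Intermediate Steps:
f = -3
O(K) = -22 (O(K) = 6*(-3) - 4 = -18 - 4 = -22)
(O(B(0, 6)) + H(2))*(-96) = (-22 + 2)*(-96) = -20*(-96) = 1920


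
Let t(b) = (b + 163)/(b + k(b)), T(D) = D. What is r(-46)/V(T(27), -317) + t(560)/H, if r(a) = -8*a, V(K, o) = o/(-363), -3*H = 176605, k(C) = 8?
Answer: 13400029430187/31798789880 ≈ 421.40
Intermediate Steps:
H = -176605/3 (H = -⅓*176605 = -176605/3 ≈ -58868.)
V(K, o) = -o/363 (V(K, o) = o*(-1/363) = -o/363)
t(b) = (163 + b)/(8 + b) (t(b) = (b + 163)/(b + 8) = (163 + b)/(8 + b))
r(-46)/V(T(27), -317) + t(560)/H = (-8*(-46))/((-1/363*(-317))) + ((163 + 560)/(8 + 560))/(-176605/3) = 368/(317/363) + (723/568)*(-3/176605) = 368*(363/317) + ((1/568)*723)*(-3/176605) = 133584/317 + (723/568)*(-3/176605) = 133584/317 - 2169/100311640 = 13400029430187/31798789880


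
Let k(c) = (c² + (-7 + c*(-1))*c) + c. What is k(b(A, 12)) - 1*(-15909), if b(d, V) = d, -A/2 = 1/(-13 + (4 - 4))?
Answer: 206805/13 ≈ 15908.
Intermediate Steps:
A = 2/13 (A = -2/(-13 + (4 - 4)) = -2/(-13 + 0) = -2/(-13) = -2*(-1/13) = 2/13 ≈ 0.15385)
k(c) = c + c² + c*(-7 - c) (k(c) = (c² + (-7 - c)*c) + c = (c² + c*(-7 - c)) + c = c + c² + c*(-7 - c))
k(b(A, 12)) - 1*(-15909) = -6*2/13 - 1*(-15909) = -12/13 + 15909 = 206805/13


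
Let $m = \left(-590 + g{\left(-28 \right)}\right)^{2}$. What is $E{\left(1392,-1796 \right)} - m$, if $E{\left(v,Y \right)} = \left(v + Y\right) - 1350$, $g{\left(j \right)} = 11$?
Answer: $-336995$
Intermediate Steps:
$E{\left(v,Y \right)} = -1350 + Y + v$ ($E{\left(v,Y \right)} = \left(Y + v\right) - 1350 = -1350 + Y + v$)
$m = 335241$ ($m = \left(-590 + 11\right)^{2} = \left(-579\right)^{2} = 335241$)
$E{\left(1392,-1796 \right)} - m = \left(-1350 - 1796 + 1392\right) - 335241 = -1754 - 335241 = -336995$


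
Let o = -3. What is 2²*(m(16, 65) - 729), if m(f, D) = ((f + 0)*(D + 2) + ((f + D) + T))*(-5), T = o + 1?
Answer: -25936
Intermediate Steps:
T = -2 (T = -3 + 1 = -2)
m(f, D) = 10 - 5*D - 5*f - 5*f*(2 + D) (m(f, D) = ((f + 0)*(D + 2) + ((f + D) - 2))*(-5) = (f*(2 + D) + ((D + f) - 2))*(-5) = (f*(2 + D) + (-2 + D + f))*(-5) = (-2 + D + f + f*(2 + D))*(-5) = 10 - 5*D - 5*f - 5*f*(2 + D))
2²*(m(16, 65) - 729) = 2²*((10 - 15*16 - 5*65 - 5*65*16) - 729) = 4*((10 - 240 - 325 - 5200) - 729) = 4*(-5755 - 729) = 4*(-6484) = -25936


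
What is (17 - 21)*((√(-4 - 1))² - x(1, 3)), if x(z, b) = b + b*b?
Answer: 68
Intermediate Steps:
x(z, b) = b + b²
(17 - 21)*((√(-4 - 1))² - x(1, 3)) = (17 - 21)*((√(-4 - 1))² - 3*(1 + 3)) = -4*((√(-5))² - 3*4) = -4*((I*√5)² - 1*12) = -4*(-5 - 12) = -4*(-17) = 68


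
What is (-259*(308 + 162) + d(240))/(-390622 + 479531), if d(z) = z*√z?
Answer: -121730/88909 + 960*√15/88909 ≈ -1.3273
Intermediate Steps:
d(z) = z^(3/2)
(-259*(308 + 162) + d(240))/(-390622 + 479531) = (-259*(308 + 162) + 240^(3/2))/(-390622 + 479531) = (-259*470 + 960*√15)/88909 = (-121730 + 960*√15)*(1/88909) = -121730/88909 + 960*√15/88909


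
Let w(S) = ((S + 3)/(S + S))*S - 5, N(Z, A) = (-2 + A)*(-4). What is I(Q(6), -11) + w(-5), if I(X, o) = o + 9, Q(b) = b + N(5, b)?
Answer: -8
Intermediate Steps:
N(Z, A) = 8 - 4*A
Q(b) = 8 - 3*b (Q(b) = b + (8 - 4*b) = 8 - 3*b)
I(X, o) = 9 + o
w(S) = -7/2 + S/2 (w(S) = ((3 + S)/((2*S)))*S - 5 = ((3 + S)*(1/(2*S)))*S - 5 = ((3 + S)/(2*S))*S - 5 = (3/2 + S/2) - 5 = -7/2 + S/2)
I(Q(6), -11) + w(-5) = (9 - 11) + (-7/2 + (½)*(-5)) = -2 + (-7/2 - 5/2) = -2 - 6 = -8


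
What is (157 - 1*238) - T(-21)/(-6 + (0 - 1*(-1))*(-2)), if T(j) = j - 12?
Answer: -681/8 ≈ -85.125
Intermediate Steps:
T(j) = -12 + j
(157 - 1*238) - T(-21)/(-6 + (0 - 1*(-1))*(-2)) = (157 - 1*238) - (-12 - 21)/(-6 + (0 - 1*(-1))*(-2)) = (157 - 238) - (-33)/(-6 + (0 + 1)*(-2)) = -81 - (-33)/(-6 + 1*(-2)) = -81 - (-33)/(-6 - 2) = -81 - (-33)/(-8) = -81 - (-33)*(-1)/8 = -81 - 1*33/8 = -81 - 33/8 = -681/8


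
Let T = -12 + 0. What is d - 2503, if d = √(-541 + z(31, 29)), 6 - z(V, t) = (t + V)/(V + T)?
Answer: -2503 + 5*I*√7771/19 ≈ -2503.0 + 23.198*I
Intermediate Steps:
T = -12
z(V, t) = 6 - (V + t)/(-12 + V) (z(V, t) = 6 - (t + V)/(V - 12) = 6 - (V + t)/(-12 + V))
d = 5*I*√7771/19 (d = √(-541 + (-72 - 1*29 + 5*31)/(-12 + 31)) = √(-541 + (-72 - 29 + 155)/19) = √(-541 + (1/19)*54) = √(-541 + 54/19) = √(-10225/19) = 5*I*√7771/19 ≈ 23.198*I)
d - 2503 = 5*I*√7771/19 - 2503 = -2503 + 5*I*√7771/19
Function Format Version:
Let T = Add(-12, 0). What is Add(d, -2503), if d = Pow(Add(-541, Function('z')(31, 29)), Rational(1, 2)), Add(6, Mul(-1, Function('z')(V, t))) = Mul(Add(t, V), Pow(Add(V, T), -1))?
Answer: Add(-2503, Mul(Rational(5, 19), I, Pow(7771, Rational(1, 2)))) ≈ Add(-2503.0, Mul(23.198, I))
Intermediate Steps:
T = -12
Function('z')(V, t) = Add(6, Mul(-1, Pow(Add(-12, V), -1), Add(V, t))) (Function('z')(V, t) = Add(6, Mul(-1, Mul(Add(t, V), Pow(Add(V, -12), -1)))) = Add(6, Mul(-1, Mul(Add(V, t), Pow(Add(-12, V), -1)))) = Add(6, Mul(-1, Mul(Pow(Add(-12, V), -1), Add(V, t)))) = Add(6, Mul(-1, Pow(Add(-12, V), -1), Add(V, t))))
d = Mul(Rational(5, 19), I, Pow(7771, Rational(1, 2))) (d = Pow(Add(-541, Mul(Pow(Add(-12, 31), -1), Add(-72, Mul(-1, 29), Mul(5, 31)))), Rational(1, 2)) = Pow(Add(-541, Mul(Pow(19, -1), Add(-72, -29, 155))), Rational(1, 2)) = Pow(Add(-541, Mul(Rational(1, 19), 54)), Rational(1, 2)) = Pow(Add(-541, Rational(54, 19)), Rational(1, 2)) = Pow(Rational(-10225, 19), Rational(1, 2)) = Mul(Rational(5, 19), I, Pow(7771, Rational(1, 2))) ≈ Mul(23.198, I))
Add(d, -2503) = Add(Mul(Rational(5, 19), I, Pow(7771, Rational(1, 2))), -2503) = Add(-2503, Mul(Rational(5, 19), I, Pow(7771, Rational(1, 2))))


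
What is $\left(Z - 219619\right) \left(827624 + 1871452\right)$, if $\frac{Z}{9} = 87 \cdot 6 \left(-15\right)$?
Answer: $-782972257764$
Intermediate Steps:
$Z = -70470$ ($Z = 9 \cdot 87 \cdot 6 \left(-15\right) = 9 \cdot 522 \left(-15\right) = 9 \left(-7830\right) = -70470$)
$\left(Z - 219619\right) \left(827624 + 1871452\right) = \left(-70470 - 219619\right) \left(827624 + 1871452\right) = \left(-290089\right) 2699076 = -782972257764$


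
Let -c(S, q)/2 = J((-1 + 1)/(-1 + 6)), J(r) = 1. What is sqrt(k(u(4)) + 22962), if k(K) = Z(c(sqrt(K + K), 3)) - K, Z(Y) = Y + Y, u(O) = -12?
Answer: sqrt(22970) ≈ 151.56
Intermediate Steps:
c(S, q) = -2 (c(S, q) = -2*1 = -2)
Z(Y) = 2*Y
k(K) = -4 - K (k(K) = 2*(-2) - K = -4 - K)
sqrt(k(u(4)) + 22962) = sqrt((-4 - 1*(-12)) + 22962) = sqrt((-4 + 12) + 22962) = sqrt(8 + 22962) = sqrt(22970)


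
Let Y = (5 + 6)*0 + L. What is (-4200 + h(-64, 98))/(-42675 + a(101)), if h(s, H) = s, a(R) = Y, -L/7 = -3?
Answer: 2132/21327 ≈ 0.099967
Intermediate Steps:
L = 21 (L = -7*(-3) = 21)
Y = 21 (Y = (5 + 6)*0 + 21 = 11*0 + 21 = 0 + 21 = 21)
a(R) = 21
(-4200 + h(-64, 98))/(-42675 + a(101)) = (-4200 - 64)/(-42675 + 21) = -4264/(-42654) = -4264*(-1/42654) = 2132/21327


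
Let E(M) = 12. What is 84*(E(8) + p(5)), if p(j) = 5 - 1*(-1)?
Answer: 1512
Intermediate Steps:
p(j) = 6 (p(j) = 5 + 1 = 6)
84*(E(8) + p(5)) = 84*(12 + 6) = 84*18 = 1512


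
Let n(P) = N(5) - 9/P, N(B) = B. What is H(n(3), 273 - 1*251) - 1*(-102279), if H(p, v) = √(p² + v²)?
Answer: 102279 + 2*√122 ≈ 1.0230e+5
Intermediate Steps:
n(P) = 5 - 9/P
H(n(3), 273 - 1*251) - 1*(-102279) = √((5 - 9/3)² + (273 - 1*251)²) - 1*(-102279) = √((5 - 9*⅓)² + (273 - 251)²) + 102279 = √((5 - 3)² + 22²) + 102279 = √(2² + 484) + 102279 = √(4 + 484) + 102279 = √488 + 102279 = 2*√122 + 102279 = 102279 + 2*√122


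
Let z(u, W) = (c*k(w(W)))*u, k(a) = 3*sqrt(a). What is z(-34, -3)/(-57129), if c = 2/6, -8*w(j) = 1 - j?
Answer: 17*I*sqrt(2)/57129 ≈ 0.00042083*I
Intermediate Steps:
w(j) = -1/8 + j/8 (w(j) = -(1 - j)/8 = -1/8 + j/8)
c = 1/3 (c = 2*(1/6) = 1/3 ≈ 0.33333)
z(u, W) = u*sqrt(-1/8 + W/8) (z(u, W) = ((3*sqrt(-1/8 + W/8))/3)*u = sqrt(-1/8 + W/8)*u = u*sqrt(-1/8 + W/8))
z(-34, -3)/(-57129) = ((1/4)*(-34)*sqrt(-2 + 2*(-3)))/(-57129) = ((1/4)*(-34)*sqrt(-2 - 6))*(-1/57129) = ((1/4)*(-34)*sqrt(-8))*(-1/57129) = ((1/4)*(-34)*(2*I*sqrt(2)))*(-1/57129) = -17*I*sqrt(2)*(-1/57129) = 17*I*sqrt(2)/57129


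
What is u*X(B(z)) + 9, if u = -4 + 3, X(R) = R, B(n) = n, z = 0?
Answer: 9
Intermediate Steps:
u = -1
u*X(B(z)) + 9 = -1*0 + 9 = 0 + 9 = 9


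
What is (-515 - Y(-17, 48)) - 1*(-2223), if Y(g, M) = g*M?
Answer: 2524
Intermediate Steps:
Y(g, M) = M*g
(-515 - Y(-17, 48)) - 1*(-2223) = (-515 - 48*(-17)) - 1*(-2223) = (-515 - 1*(-816)) + 2223 = (-515 + 816) + 2223 = 301 + 2223 = 2524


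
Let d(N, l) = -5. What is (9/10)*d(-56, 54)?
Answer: -9/2 ≈ -4.5000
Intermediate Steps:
(9/10)*d(-56, 54) = (9/10)*(-5) = -9/2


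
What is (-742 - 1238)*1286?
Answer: -2546280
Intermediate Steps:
(-742 - 1238)*1286 = -1980*1286 = -2546280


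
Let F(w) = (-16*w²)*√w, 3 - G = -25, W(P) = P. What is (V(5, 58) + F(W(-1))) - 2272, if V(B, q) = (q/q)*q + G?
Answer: -2186 - 16*I ≈ -2186.0 - 16.0*I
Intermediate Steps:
G = 28 (G = 3 - 1*(-25) = 3 + 25 = 28)
V(B, q) = 28 + q (V(B, q) = (q/q)*q + 28 = 1*q + 28 = q + 28 = 28 + q)
F(w) = -16*w^(5/2)
(V(5, 58) + F(W(-1))) - 2272 = ((28 + 58) - 16*I) - 2272 = (86 - 16*I) - 2272 = -2186 - 16*I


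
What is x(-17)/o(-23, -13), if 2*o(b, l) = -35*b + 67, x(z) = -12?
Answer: -3/109 ≈ -0.027523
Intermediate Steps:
o(b, l) = 67/2 - 35*b/2 (o(b, l) = (-35*b + 67)/2 = (67 - 35*b)/2 = 67/2 - 35*b/2)
x(-17)/o(-23, -13) = -12/(67/2 - 35/2*(-23)) = -12/(67/2 + 805/2) = -12/436 = -12*1/436 = -3/109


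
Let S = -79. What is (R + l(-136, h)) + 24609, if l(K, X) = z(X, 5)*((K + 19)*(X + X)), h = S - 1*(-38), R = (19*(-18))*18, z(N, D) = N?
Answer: -374901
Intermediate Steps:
R = -6156 (R = -342*18 = -6156)
h = -41 (h = -79 - 1*(-38) = -79 + 38 = -41)
l(K, X) = 2*X²*(19 + K) (l(K, X) = X*((K + 19)*(X + X)) = X*((19 + K)*(2*X)) = X*(2*X*(19 + K)) = 2*X²*(19 + K))
(R + l(-136, h)) + 24609 = (-6156 + 2*(-41)²*(19 - 136)) + 24609 = (-6156 + 2*1681*(-117)) + 24609 = (-6156 - 393354) + 24609 = -399510 + 24609 = -374901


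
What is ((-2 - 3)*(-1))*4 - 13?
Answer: 7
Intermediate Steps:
((-2 - 3)*(-1))*4 - 13 = -5*(-1)*4 - 13 = 5*4 - 13 = 20 - 13 = 7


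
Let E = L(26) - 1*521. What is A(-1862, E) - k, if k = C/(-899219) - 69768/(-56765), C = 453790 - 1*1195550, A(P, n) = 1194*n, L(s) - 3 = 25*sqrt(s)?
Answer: -31570513491282812/51044166535 + 29850*sqrt(26) ≈ -4.6629e+5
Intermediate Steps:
L(s) = 3 + 25*sqrt(s)
E = -518 + 25*sqrt(26) (E = (3 + 25*sqrt(26)) - 1*521 = (3 + 25*sqrt(26)) - 521 = -518 + 25*sqrt(26) ≈ -390.52)
C = -741760 (C = 453790 - 1195550 = -741760)
k = 104842717592/51044166535 (k = -741760/(-899219) - 69768/(-56765) = -741760*(-1/899219) - 69768*(-1/56765) = 741760/899219 + 69768/56765 = 104842717592/51044166535 ≈ 2.0540)
A(-1862, E) - k = 1194*(-518 + 25*sqrt(26)) - 1*104842717592/51044166535 = (-618492 + 29850*sqrt(26)) - 104842717592/51044166535 = -31570513491282812/51044166535 + 29850*sqrt(26)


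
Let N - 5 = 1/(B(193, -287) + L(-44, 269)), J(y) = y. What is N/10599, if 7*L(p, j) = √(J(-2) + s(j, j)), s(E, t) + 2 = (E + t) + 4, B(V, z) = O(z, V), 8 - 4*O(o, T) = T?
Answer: 8305825/17683551783 - 112*√538/17683551783 ≈ 0.00046955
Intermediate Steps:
O(o, T) = 2 - T/4
B(V, z) = 2 - V/4
s(E, t) = 2 + E + t (s(E, t) = -2 + ((E + t) + 4) = -2 + (4 + E + t) = 2 + E + t)
L(p, j) = √2*√j/7 (L(p, j) = √(-2 + (2 + j + j))/7 = √(-2 + (2 + 2*j))/7 = √(2*j)/7 = (√2*√j)/7 = √2*√j/7)
N = 5 + 1/(-185/4 + √538/7) (N = 5 + 1/((2 - ¼*193) + √2*√269/7) = 5 + 1/((2 - 193/4) + √538/7) = 5 + 1/(-185/4 + √538/7) ≈ 4.9767)
N/10599 = (8305825/1668417 - 112*√538/1668417)/10599 = (8305825/1668417 - 112*√538/1668417)*(1/10599) = 8305825/17683551783 - 112*√538/17683551783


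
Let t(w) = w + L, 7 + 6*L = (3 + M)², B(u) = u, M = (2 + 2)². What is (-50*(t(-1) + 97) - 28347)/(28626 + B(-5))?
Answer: -36097/28621 ≈ -1.2612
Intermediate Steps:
M = 16 (M = 4² = 16)
L = 59 (L = -7/6 + (3 + 16)²/6 = -7/6 + (⅙)*19² = -7/6 + (⅙)*361 = -7/6 + 361/6 = 59)
t(w) = 59 + w (t(w) = w + 59 = 59 + w)
(-50*(t(-1) + 97) - 28347)/(28626 + B(-5)) = (-50*((59 - 1) + 97) - 28347)/(28626 - 5) = (-50*(58 + 97) - 28347)/28621 = (-50*155 - 28347)*(1/28621) = (-7750 - 28347)*(1/28621) = -36097*1/28621 = -36097/28621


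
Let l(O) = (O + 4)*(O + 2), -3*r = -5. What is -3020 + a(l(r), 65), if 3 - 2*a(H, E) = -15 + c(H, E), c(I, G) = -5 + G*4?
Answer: -6277/2 ≈ -3138.5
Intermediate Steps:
r = 5/3 (r = -⅓*(-5) = 5/3 ≈ 1.6667)
c(I, G) = -5 + 4*G
l(O) = (2 + O)*(4 + O) (l(O) = (4 + O)*(2 + O) = (2 + O)*(4 + O))
a(H, E) = 23/2 - 2*E (a(H, E) = 3/2 - (-15 + (-5 + 4*E))/2 = 3/2 - (-20 + 4*E)/2 = 3/2 + (10 - 2*E) = 23/2 - 2*E)
-3020 + a(l(r), 65) = -3020 + (23/2 - 2*65) = -3020 + (23/2 - 130) = -3020 - 237/2 = -6277/2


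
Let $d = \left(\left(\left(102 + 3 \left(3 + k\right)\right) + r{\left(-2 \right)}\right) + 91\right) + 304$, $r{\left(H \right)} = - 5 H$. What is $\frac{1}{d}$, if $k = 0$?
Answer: $\frac{1}{516} \approx 0.001938$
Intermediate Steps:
$d = 516$ ($d = \left(\left(\left(102 + 3 \left(3 + 0\right)\right) - -10\right) + 91\right) + 304 = \left(\left(\left(102 + 3 \cdot 3\right) + 10\right) + 91\right) + 304 = \left(\left(\left(102 + 9\right) + 10\right) + 91\right) + 304 = \left(\left(111 + 10\right) + 91\right) + 304 = \left(121 + 91\right) + 304 = 212 + 304 = 516$)
$\frac{1}{d} = \frac{1}{516}$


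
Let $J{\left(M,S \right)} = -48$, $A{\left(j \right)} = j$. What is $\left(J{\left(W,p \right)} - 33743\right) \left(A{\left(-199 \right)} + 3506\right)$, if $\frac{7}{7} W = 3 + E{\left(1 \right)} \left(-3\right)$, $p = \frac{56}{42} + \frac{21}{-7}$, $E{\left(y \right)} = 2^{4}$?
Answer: $-111746837$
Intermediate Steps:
$E{\left(y \right)} = 16$
$p = - \frac{5}{3}$ ($p = 56 \cdot \frac{1}{42} + 21 \left(- \frac{1}{7}\right) = \frac{4}{3} - 3 = - \frac{5}{3} \approx -1.6667$)
$W = -45$ ($W = 3 + 16 \left(-3\right) = 3 - 48 = -45$)
$\left(J{\left(W,p \right)} - 33743\right) \left(A{\left(-199 \right)} + 3506\right) = \left(-48 - 33743\right) \left(-199 + 3506\right) = \left(-33791\right) 3307 = -111746837$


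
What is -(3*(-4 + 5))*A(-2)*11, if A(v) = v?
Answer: 66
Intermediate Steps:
-(3*(-4 + 5))*A(-2)*11 = -(3*(-4 + 5))*(-2)*11 = -(3*1)*(-2)*11 = -3*(-2)*11 = -(-6)*11 = -1*(-66) = 66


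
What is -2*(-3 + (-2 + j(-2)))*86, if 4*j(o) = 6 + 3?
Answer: 473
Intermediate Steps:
j(o) = 9/4 (j(o) = (6 + 3)/4 = (1/4)*9 = 9/4)
-2*(-3 + (-2 + j(-2)))*86 = -2*(-3 + (-2 + 9/4))*86 = -2*(-3 + 1/4)*86 = -2*(-11/4)*86 = (11/2)*86 = 473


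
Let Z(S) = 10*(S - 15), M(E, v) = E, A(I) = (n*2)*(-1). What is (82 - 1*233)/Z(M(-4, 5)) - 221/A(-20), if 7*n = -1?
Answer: -73407/95 ≈ -772.71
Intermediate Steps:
n = -⅐ (n = (⅐)*(-1) = -⅐ ≈ -0.14286)
A(I) = 2/7 (A(I) = -⅐*2*(-1) = -2/7*(-1) = 2/7)
Z(S) = -150 + 10*S (Z(S) = 10*(-15 + S) = -150 + 10*S)
(82 - 1*233)/Z(M(-4, 5)) - 221/A(-20) = (82 - 1*233)/(-150 + 10*(-4)) - 221/2/7 = (82 - 233)/(-150 - 40) - 221*7/2 = -151/(-190) - 1547/2 = -151*(-1/190) - 1547/2 = 151/190 - 1547/2 = -73407/95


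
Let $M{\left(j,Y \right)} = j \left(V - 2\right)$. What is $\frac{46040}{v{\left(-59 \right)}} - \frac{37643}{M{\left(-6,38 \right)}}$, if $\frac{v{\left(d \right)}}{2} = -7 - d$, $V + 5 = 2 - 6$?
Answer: $- \frac{109529}{858} \approx -127.66$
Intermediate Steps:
$V = -9$ ($V = -5 + \left(2 - 6\right) = -5 - 4 = -9$)
$v{\left(d \right)} = -14 - 2 d$ ($v{\left(d \right)} = 2 \left(-7 - d\right) = -14 - 2 d$)
$M{\left(j,Y \right)} = - 11 j$ ($M{\left(j,Y \right)} = j \left(-9 - 2\right) = j \left(-11\right) = - 11 j$)
$\frac{46040}{v{\left(-59 \right)}} - \frac{37643}{M{\left(-6,38 \right)}} = \frac{46040}{-14 - -118} - \frac{37643}{\left(-11\right) \left(-6\right)} = \frac{46040}{-14 + 118} - \frac{37643}{66} = \frac{46040}{104} - \frac{37643}{66} = 46040 \cdot \frac{1}{104} - \frac{37643}{66} = \frac{5755}{13} - \frac{37643}{66} = - \frac{109529}{858}$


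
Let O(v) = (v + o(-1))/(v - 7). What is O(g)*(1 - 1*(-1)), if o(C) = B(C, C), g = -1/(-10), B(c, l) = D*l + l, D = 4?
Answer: 98/69 ≈ 1.4203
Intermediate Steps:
B(c, l) = 5*l (B(c, l) = 4*l + l = 5*l)
g = ⅒ (g = -1*(-⅒) = ⅒ ≈ 0.10000)
o(C) = 5*C
O(v) = (-5 + v)/(-7 + v) (O(v) = (v + 5*(-1))/(v - 7) = (v - 5)/(-7 + v) = (-5 + v)/(-7 + v))
O(g)*(1 - 1*(-1)) = ((-5 + ⅒)/(-7 + ⅒))*(1 - 1*(-1)) = (-49/10/(-69/10))*(1 + 1) = -10/69*(-49/10)*2 = (49/69)*2 = 98/69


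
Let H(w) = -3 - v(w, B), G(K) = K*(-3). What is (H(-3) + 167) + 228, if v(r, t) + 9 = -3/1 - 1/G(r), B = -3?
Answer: 3637/9 ≈ 404.11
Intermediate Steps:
G(K) = -3*K
v(r, t) = -12 + 1/(3*r) (v(r, t) = -9 + (-3/1 - 1/((-3*r))) = -9 + (-3*1 - (-1)/(3*r)) = -9 + (-3 + 1/(3*r)) = -12 + 1/(3*r))
H(w) = 9 - 1/(3*w) (H(w) = -3 - (-12 + 1/(3*w)) = -3 + (12 - 1/(3*w)) = 9 - 1/(3*w))
(H(-3) + 167) + 228 = ((9 - 1/3/(-3)) + 167) + 228 = ((9 - 1/3*(-1/3)) + 167) + 228 = ((9 + 1/9) + 167) + 228 = (82/9 + 167) + 228 = 1585/9 + 228 = 3637/9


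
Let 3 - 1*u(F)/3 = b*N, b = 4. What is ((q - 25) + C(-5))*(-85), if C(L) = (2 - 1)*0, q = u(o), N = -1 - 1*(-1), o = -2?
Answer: 1360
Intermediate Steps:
N = 0 (N = -1 + 1 = 0)
u(F) = 9 (u(F) = 9 - 12*0 = 9 - 3*0 = 9 + 0 = 9)
q = 9
C(L) = 0 (C(L) = 1*0 = 0)
((q - 25) + C(-5))*(-85) = ((9 - 25) + 0)*(-85) = (-16 + 0)*(-85) = -16*(-85) = 1360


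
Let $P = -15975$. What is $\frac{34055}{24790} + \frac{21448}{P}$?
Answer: $\frac{2466541}{79204050} \approx 0.031142$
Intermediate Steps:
$\frac{34055}{24790} + \frac{21448}{P} = \frac{34055}{24790} + \frac{21448}{-15975} = 34055 \cdot \frac{1}{24790} + 21448 \left(- \frac{1}{15975}\right) = \frac{6811}{4958} - \frac{21448}{15975} = \frac{2466541}{79204050}$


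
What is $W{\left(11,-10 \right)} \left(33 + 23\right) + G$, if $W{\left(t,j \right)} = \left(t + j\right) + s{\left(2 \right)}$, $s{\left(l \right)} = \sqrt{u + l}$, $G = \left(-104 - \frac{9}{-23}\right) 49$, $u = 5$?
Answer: $- \frac{115479}{23} + 56 \sqrt{7} \approx -4872.7$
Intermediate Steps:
$G = - \frac{116767}{23}$ ($G = \left(-104 - - \frac{9}{23}\right) 49 = \left(-104 + \frac{9}{23}\right) 49 = \left(- \frac{2383}{23}\right) 49 = - \frac{116767}{23} \approx -5076.8$)
$s{\left(l \right)} = \sqrt{5 + l}$
$W{\left(t,j \right)} = j + t + \sqrt{7}$ ($W{\left(t,j \right)} = \left(t + j\right) + \sqrt{5 + 2} = \left(j + t\right) + \sqrt{7} = j + t + \sqrt{7}$)
$W{\left(11,-10 \right)} \left(33 + 23\right) + G = \left(-10 + 11 + \sqrt{7}\right) \left(33 + 23\right) - \frac{116767}{23} = \left(1 + \sqrt{7}\right) 56 - \frac{116767}{23} = \left(56 + 56 \sqrt{7}\right) - \frac{116767}{23} = - \frac{115479}{23} + 56 \sqrt{7}$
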